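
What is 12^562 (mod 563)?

1

12^1 ≡ 12 (mod 563)
12^2 ≡ 12^2 = 144 ≡ 144 (mod 563)
12^4 ≡ 144^2 = 20736 ≡ 468 (mod 563)
12^8 ≡ 468^2 = 219024 ≡ 17 (mod 563)
12^16 ≡ 17^2 = 289 ≡ 289 (mod 563)
12^32 ≡ 289^2 = 83521 ≡ 197 (mod 563)
12^64 ≡ 197^2 = 38809 ≡ 525 (mod 563)
12^128 ≡ 525^2 = 275625 ≡ 318 (mod 563)
12^256 ≡ 318^2 = 101124 ≡ 347 (mod 563)
12^512 ≡ 347^2 = 120409 ≡ 490 (mod 563)
562 = 512 + 32 + 16 + 2 in binary powers of 2.
So 12^562 ≡ 490 · 197 · 289 · 144 ≡ 1 (mod 563).
Since the result is 1, base 12 gives no evidence that 563 is composite.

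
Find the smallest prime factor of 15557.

47

15557 is odd.
Digit sum 23, not divisible by 3.
Ends in 7: not divisible by 5.
7: 15557 = 7·2222 + 3
11: 15557 = 11·1414 + 3
13: 15557 = 13·1196 + 9
17: 15557 = 17·915 + 2
19: 15557 = 19·818 + 15
23: 15557 = 23·676 + 9
29: 15557 = 29·536 + 13
31: 15557 = 31·501 + 26
37: 15557 = 37·420 + 17
41: 15557 = 41·379 + 18
43: 15557 = 43·361 + 34
47: 15557 = 47·331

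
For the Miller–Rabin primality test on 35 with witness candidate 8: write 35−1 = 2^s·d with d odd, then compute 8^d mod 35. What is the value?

35 − 1 = 34 = 2^1 · 17, so d = 17.
8^1 ≡ 8 (mod 35)
8^2 ≡ 8^2 = 64 ≡ 29 (mod 35)
8^4 ≡ 29^2 = 841 ≡ 1 (mod 35)
8^8 ≡ 1^2 = 1 ≡ 1 (mod 35)
8^16 ≡ 1^2 = 1 ≡ 1 (mod 35)
17 = 16 + 1 in binary powers of 2.
So 8^17 ≡ 1 · 8 ≡ 8 (mod 35).
Squaring chain: 8; never reaches −1, so base 8 is a Miller–Rabin witness that 35 is composite.

8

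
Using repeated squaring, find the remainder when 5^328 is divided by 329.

303

5^1 ≡ 5 (mod 329)
5^2 ≡ 5^2 = 25 ≡ 25 (mod 329)
5^4 ≡ 25^2 = 625 ≡ 296 (mod 329)
5^8 ≡ 296^2 = 87616 ≡ 102 (mod 329)
5^16 ≡ 102^2 = 10404 ≡ 205 (mod 329)
5^32 ≡ 205^2 = 42025 ≡ 242 (mod 329)
5^64 ≡ 242^2 = 58564 ≡ 2 (mod 329)
5^128 ≡ 2^2 = 4 ≡ 4 (mod 329)
5^256 ≡ 4^2 = 16 ≡ 16 (mod 329)
328 = 256 + 64 + 8 in binary powers of 2.
So 5^328 ≡ 16 · 2 · 102 ≡ 303 (mod 329).
Since 303 ≠ 1, base 5 is a Fermat witness: 329 is composite.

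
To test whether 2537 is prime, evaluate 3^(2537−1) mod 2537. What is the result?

969

3^1 ≡ 3 (mod 2537)
3^2 ≡ 3^2 = 9 ≡ 9 (mod 2537)
3^4 ≡ 9^2 = 81 ≡ 81 (mod 2537)
3^8 ≡ 81^2 = 6561 ≡ 1487 (mod 2537)
3^16 ≡ 1487^2 = 2211169 ≡ 1442 (mod 2537)
3^32 ≡ 1442^2 = 2079364 ≡ 1561 (mod 2537)
3^64 ≡ 1561^2 = 2436721 ≡ 1201 (mod 2537)
3^128 ≡ 1201^2 = 1442401 ≡ 1385 (mod 2537)
3^256 ≡ 1385^2 = 1918225 ≡ 253 (mod 2537)
3^512 ≡ 253^2 = 64009 ≡ 584 (mod 2537)
3^1024 ≡ 584^2 = 341056 ≡ 1098 (mod 2537)
3^2048 ≡ 1098^2 = 1205604 ≡ 529 (mod 2537)
2536 = 2048 + 256 + 128 + 64 + 32 + 8 in binary powers of 2.
So 3^2536 ≡ 529 · 253 · 1385 · 1201 · 1561 · 1487 ≡ 969 (mod 2537).
Since 969 ≠ 1, base 3 is a Fermat witness: 2537 is composite.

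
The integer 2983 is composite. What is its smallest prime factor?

2983 is odd.
Digit sum 22, not divisible by 3.
Ends in 3: not divisible by 5.
7: 2983 = 7·426 + 1
11: 2983 = 11·271 + 2
13: 2983 = 13·229 + 6
17: 2983 = 17·175 + 8
19: 2983 = 19·157

19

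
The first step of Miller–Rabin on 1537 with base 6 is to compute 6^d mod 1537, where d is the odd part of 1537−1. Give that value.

216

1537 − 1 = 1536 = 2^9 · 3, so d = 3.
6^1 ≡ 6 (mod 1537)
6^2 ≡ 6^2 = 36 ≡ 36 (mod 1537)
3 = 2 + 1 in binary powers of 2.
So 6^3 ≡ 36 · 6 ≡ 216 (mod 1537).
Squaring chain: 216 → 546 → 1475 → 770 → 1155 → 1446 → 596 → 169 → 895; never reaches −1, so base 6 is a Miller–Rabin witness that 1537 is composite.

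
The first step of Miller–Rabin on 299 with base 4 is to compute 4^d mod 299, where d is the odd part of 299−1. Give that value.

299 − 1 = 298 = 2^1 · 149, so d = 149.
4^1 ≡ 4 (mod 299)
4^2 ≡ 4^2 = 16 ≡ 16 (mod 299)
4^4 ≡ 16^2 = 256 ≡ 256 (mod 299)
4^8 ≡ 256^2 = 65536 ≡ 55 (mod 299)
4^16 ≡ 55^2 = 3025 ≡ 35 (mod 299)
4^32 ≡ 35^2 = 1225 ≡ 29 (mod 299)
4^64 ≡ 29^2 = 841 ≡ 243 (mod 299)
4^128 ≡ 243^2 = 59049 ≡ 146 (mod 299)
149 = 128 + 16 + 4 + 1 in binary powers of 2.
So 4^149 ≡ 146 · 35 · 256 · 4 ≡ 140 (mod 299).
Squaring chain: 140; never reaches −1, so base 4 is a Miller–Rabin witness that 299 is composite.

140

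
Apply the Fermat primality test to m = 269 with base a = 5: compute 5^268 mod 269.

1

5^1 ≡ 5 (mod 269)
5^2 ≡ 5^2 = 25 ≡ 25 (mod 269)
5^4 ≡ 25^2 = 625 ≡ 87 (mod 269)
5^8 ≡ 87^2 = 7569 ≡ 37 (mod 269)
5^16 ≡ 37^2 = 1369 ≡ 24 (mod 269)
5^32 ≡ 24^2 = 576 ≡ 38 (mod 269)
5^64 ≡ 38^2 = 1444 ≡ 99 (mod 269)
5^128 ≡ 99^2 = 9801 ≡ 117 (mod 269)
5^256 ≡ 117^2 = 13689 ≡ 239 (mod 269)
268 = 256 + 8 + 4 in binary powers of 2.
So 5^268 ≡ 239 · 37 · 87 ≡ 1 (mod 269).
Since the result is 1, base 5 gives no evidence that 269 is composite.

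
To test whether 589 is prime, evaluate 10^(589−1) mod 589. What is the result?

10^1 ≡ 10 (mod 589)
10^2 ≡ 10^2 = 100 ≡ 100 (mod 589)
10^4 ≡ 100^2 = 10000 ≡ 576 (mod 589)
10^8 ≡ 576^2 = 331776 ≡ 169 (mod 589)
10^16 ≡ 169^2 = 28561 ≡ 289 (mod 589)
10^32 ≡ 289^2 = 83521 ≡ 472 (mod 589)
10^64 ≡ 472^2 = 222784 ≡ 142 (mod 589)
10^128 ≡ 142^2 = 20164 ≡ 138 (mod 589)
10^256 ≡ 138^2 = 19044 ≡ 196 (mod 589)
10^512 ≡ 196^2 = 38416 ≡ 131 (mod 589)
588 = 512 + 64 + 8 + 4 in binary powers of 2.
So 10^588 ≡ 131 · 142 · 169 · 576 ≡ 349 (mod 589).
Since 349 ≠ 1, base 10 is a Fermat witness: 589 is composite.

349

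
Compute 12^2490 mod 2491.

12^1 ≡ 12 (mod 2491)
12^2 ≡ 12^2 = 144 ≡ 144 (mod 2491)
12^4 ≡ 144^2 = 20736 ≡ 808 (mod 2491)
12^8 ≡ 808^2 = 652864 ≡ 222 (mod 2491)
12^16 ≡ 222^2 = 49284 ≡ 1955 (mod 2491)
12^32 ≡ 1955^2 = 3822025 ≡ 831 (mod 2491)
12^64 ≡ 831^2 = 690561 ≡ 554 (mod 2491)
12^128 ≡ 554^2 = 306916 ≡ 523 (mod 2491)
12^256 ≡ 523^2 = 273529 ≡ 2010 (mod 2491)
12^512 ≡ 2010^2 = 4040100 ≡ 2189 (mod 2491)
12^1024 ≡ 2189^2 = 4791721 ≡ 1528 (mod 2491)
12^2048 ≡ 1528^2 = 2334784 ≡ 717 (mod 2491)
2490 = 2048 + 256 + 128 + 32 + 16 + 8 + 2 in binary powers of 2.
So 12^2490 ≡ 717 · 2010 · 523 · 831 · 1955 · 222 · 144 ≡ 873 (mod 2491).
Since 873 ≠ 1, base 12 is a Fermat witness: 2491 is composite.

873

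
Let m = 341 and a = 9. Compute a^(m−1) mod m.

9^1 ≡ 9 (mod 341)
9^2 ≡ 9^2 = 81 ≡ 81 (mod 341)
9^4 ≡ 81^2 = 6561 ≡ 82 (mod 341)
9^8 ≡ 82^2 = 6724 ≡ 245 (mod 341)
9^16 ≡ 245^2 = 60025 ≡ 9 (mod 341)
9^32 ≡ 9^2 = 81 ≡ 81 (mod 341)
9^64 ≡ 81^2 = 6561 ≡ 82 (mod 341)
9^128 ≡ 82^2 = 6724 ≡ 245 (mod 341)
9^256 ≡ 245^2 = 60025 ≡ 9 (mod 341)
340 = 256 + 64 + 16 + 4 in binary powers of 2.
So 9^340 ≡ 9 · 82 · 9 · 82 ≡ 67 (mod 341).
Since 67 ≠ 1, base 9 is a Fermat witness: 341 is composite.

67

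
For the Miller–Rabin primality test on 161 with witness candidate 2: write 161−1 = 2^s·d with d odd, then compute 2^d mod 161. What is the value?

32

161 − 1 = 160 = 2^5 · 5, so d = 5.
2^1 ≡ 2 (mod 161)
2^2 ≡ 2^2 = 4 ≡ 4 (mod 161)
2^4 ≡ 4^2 = 16 ≡ 16 (mod 161)
5 = 4 + 1 in binary powers of 2.
So 2^5 ≡ 16 · 2 ≡ 32 (mod 161).
Squaring chain: 32 → 58 → 144 → 128 → 123; never reaches −1, so base 2 is a Miller–Rabin witness that 161 is composite.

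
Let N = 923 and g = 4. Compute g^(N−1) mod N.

4^1 ≡ 4 (mod 923)
4^2 ≡ 4^2 = 16 ≡ 16 (mod 923)
4^4 ≡ 16^2 = 256 ≡ 256 (mod 923)
4^8 ≡ 256^2 = 65536 ≡ 3 (mod 923)
4^16 ≡ 3^2 = 9 ≡ 9 (mod 923)
4^32 ≡ 9^2 = 81 ≡ 81 (mod 923)
4^64 ≡ 81^2 = 6561 ≡ 100 (mod 923)
4^128 ≡ 100^2 = 10000 ≡ 770 (mod 923)
4^256 ≡ 770^2 = 592900 ≡ 334 (mod 923)
4^512 ≡ 334^2 = 111556 ≡ 796 (mod 923)
922 = 512 + 256 + 128 + 16 + 8 + 2 in binary powers of 2.
So 4^922 ≡ 796 · 334 · 770 · 9 · 3 · 16 ≡ 555 (mod 923).
Since 555 ≠ 1, base 4 is a Fermat witness: 923 is composite.

555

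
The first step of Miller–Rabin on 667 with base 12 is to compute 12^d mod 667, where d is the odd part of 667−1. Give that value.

302

667 − 1 = 666 = 2^1 · 333, so d = 333.
12^1 ≡ 12 (mod 667)
12^2 ≡ 12^2 = 144 ≡ 144 (mod 667)
12^4 ≡ 144^2 = 20736 ≡ 59 (mod 667)
12^8 ≡ 59^2 = 3481 ≡ 146 (mod 667)
12^16 ≡ 146^2 = 21316 ≡ 639 (mod 667)
12^32 ≡ 639^2 = 408321 ≡ 117 (mod 667)
12^64 ≡ 117^2 = 13689 ≡ 349 (mod 667)
12^128 ≡ 349^2 = 121801 ≡ 407 (mod 667)
12^256 ≡ 407^2 = 165649 ≡ 233 (mod 667)
333 = 256 + 64 + 8 + 4 + 1 in binary powers of 2.
So 12^333 ≡ 233 · 349 · 146 · 59 · 12 ≡ 302 (mod 667).
Squaring chain: 302; never reaches −1, so base 12 is a Miller–Rabin witness that 667 is composite.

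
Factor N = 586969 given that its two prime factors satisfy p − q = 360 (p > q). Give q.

Since p = q + 360, we have 586969 = q(q + 360), so q² + 360q − 586969 = 0.
Discriminant: 360² + 4·586969 = 129600 + 2347876 = 2477476; √2477476 = 1574.
q = (−360 + 1574)/2 = 607, and p = q + 360 = 967.
Check: 607 · 967 = 586969.

607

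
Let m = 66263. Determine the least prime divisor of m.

23

66263 is odd.
Digit sum 23, not divisible by 3.
Ends in 3: not divisible by 5.
7: 66263 = 7·9466 + 1
11: 66263 = 11·6023 + 10
13: 66263 = 13·5097 + 2
17: 66263 = 17·3897 + 14
19: 66263 = 19·3487 + 10
23: 66263 = 23·2881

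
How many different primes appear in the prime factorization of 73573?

3

73573 = 29 · 2537
2537 = 43 · 59
73573 = 29 · 43 · 59, which has 3 distinct prime factors.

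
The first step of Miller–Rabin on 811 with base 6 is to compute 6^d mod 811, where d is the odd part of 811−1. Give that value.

811 − 1 = 810 = 2^1 · 405, so d = 405.
6^1 ≡ 6 (mod 811)
6^2 ≡ 6^2 = 36 ≡ 36 (mod 811)
6^4 ≡ 36^2 = 1296 ≡ 485 (mod 811)
6^8 ≡ 485^2 = 235225 ≡ 35 (mod 811)
6^16 ≡ 35^2 = 1225 ≡ 414 (mod 811)
6^32 ≡ 414^2 = 171396 ≡ 275 (mod 811)
6^64 ≡ 275^2 = 75625 ≡ 202 (mod 811)
6^128 ≡ 202^2 = 40804 ≡ 254 (mod 811)
6^256 ≡ 254^2 = 64516 ≡ 447 (mod 811)
405 = 256 + 128 + 16 + 4 + 1 in binary powers of 2.
So 6^405 ≡ 447 · 254 · 414 · 485 · 6 ≡ 1 (mod 811).
Since 6^d ≡ 1 (mod 811), base 6 does not prove 811 composite.

1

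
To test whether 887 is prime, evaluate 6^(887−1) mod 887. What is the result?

6^1 ≡ 6 (mod 887)
6^2 ≡ 6^2 = 36 ≡ 36 (mod 887)
6^4 ≡ 36^2 = 1296 ≡ 409 (mod 887)
6^8 ≡ 409^2 = 167281 ≡ 525 (mod 887)
6^16 ≡ 525^2 = 275625 ≡ 655 (mod 887)
6^32 ≡ 655^2 = 429025 ≡ 604 (mod 887)
6^64 ≡ 604^2 = 364816 ≡ 259 (mod 887)
6^128 ≡ 259^2 = 67081 ≡ 556 (mod 887)
6^256 ≡ 556^2 = 309136 ≡ 460 (mod 887)
6^512 ≡ 460^2 = 211600 ≡ 494 (mod 887)
886 = 512 + 256 + 64 + 32 + 16 + 4 + 2 in binary powers of 2.
So 6^886 ≡ 494 · 460 · 259 · 604 · 655 · 409 · 36 ≡ 1 (mod 887).
Since the result is 1, base 6 gives no evidence that 887 is composite.

1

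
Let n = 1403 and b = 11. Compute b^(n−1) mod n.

731

11^1 ≡ 11 (mod 1403)
11^2 ≡ 11^2 = 121 ≡ 121 (mod 1403)
11^4 ≡ 121^2 = 14641 ≡ 611 (mod 1403)
11^8 ≡ 611^2 = 373321 ≡ 123 (mod 1403)
11^16 ≡ 123^2 = 15129 ≡ 1099 (mod 1403)
11^32 ≡ 1099^2 = 1207801 ≡ 1221 (mod 1403)
11^64 ≡ 1221^2 = 1490841 ≡ 855 (mod 1403)
11^128 ≡ 855^2 = 731025 ≡ 62 (mod 1403)
11^256 ≡ 62^2 = 3844 ≡ 1038 (mod 1403)
11^512 ≡ 1038^2 = 1077444 ≡ 1343 (mod 1403)
11^1024 ≡ 1343^2 = 1803649 ≡ 794 (mod 1403)
1402 = 1024 + 256 + 64 + 32 + 16 + 8 + 2 in binary powers of 2.
So 11^1402 ≡ 794 · 1038 · 855 · 1221 · 1099 · 123 · 121 ≡ 731 (mod 1403).
Since 731 ≠ 1, base 11 is a Fermat witness: 1403 is composite.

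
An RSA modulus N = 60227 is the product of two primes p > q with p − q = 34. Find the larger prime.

263

Since p = q + 34, we have 60227 = q(q + 34), so q² + 34q − 60227 = 0.
Discriminant: 34² + 4·60227 = 1156 + 240908 = 242064; √242064 = 492.
q = (−34 + 492)/2 = 229, and p = q + 34 = 263.
Check: 229 · 263 = 60227.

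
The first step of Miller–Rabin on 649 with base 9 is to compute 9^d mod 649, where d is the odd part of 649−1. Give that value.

649 − 1 = 648 = 2^3 · 81, so d = 81.
9^1 ≡ 9 (mod 649)
9^2 ≡ 9^2 = 81 ≡ 81 (mod 649)
9^4 ≡ 81^2 = 6561 ≡ 71 (mod 649)
9^8 ≡ 71^2 = 5041 ≡ 498 (mod 649)
9^16 ≡ 498^2 = 248004 ≡ 86 (mod 649)
9^32 ≡ 86^2 = 7396 ≡ 257 (mod 649)
9^64 ≡ 257^2 = 66049 ≡ 500 (mod 649)
81 = 64 + 16 + 1 in binary powers of 2.
So 9^81 ≡ 500 · 86 · 9 ≡ 196 (mod 649).
Squaring chain: 196 → 125 → 49; never reaches −1, so base 9 is a Miller–Rabin witness that 649 is composite.

196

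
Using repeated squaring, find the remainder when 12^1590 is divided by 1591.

12^1 ≡ 12 (mod 1591)
12^2 ≡ 12^2 = 144 ≡ 144 (mod 1591)
12^4 ≡ 144^2 = 20736 ≡ 53 (mod 1591)
12^8 ≡ 53^2 = 2809 ≡ 1218 (mod 1591)
12^16 ≡ 1218^2 = 1483524 ≡ 712 (mod 1591)
12^32 ≡ 712^2 = 506944 ≡ 1006 (mod 1591)
12^64 ≡ 1006^2 = 1012036 ≡ 160 (mod 1591)
12^128 ≡ 160^2 = 25600 ≡ 144 (mod 1591)
12^256 ≡ 144^2 = 20736 ≡ 53 (mod 1591)
12^512 ≡ 53^2 = 2809 ≡ 1218 (mod 1591)
12^1024 ≡ 1218^2 = 1483524 ≡ 712 (mod 1591)
1590 = 1024 + 512 + 32 + 16 + 4 + 2 in binary powers of 2.
So 12^1590 ≡ 712 · 1218 · 1006 · 712 · 53 · 144 ≡ 84 (mod 1591).
Since 84 ≠ 1, base 12 is a Fermat witness: 1591 is composite.

84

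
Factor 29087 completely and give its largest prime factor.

59

29087 = 17 · 1711
1711 = 29 · 59
59 is prime.
So 29087 = 17 · 29 · 59; the largest prime factor is 59.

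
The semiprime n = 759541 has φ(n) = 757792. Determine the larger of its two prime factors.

953

φ(n) = (p−1)(q−1) = n − (p+q) + 1, so p + q = 759541 − 757792 + 1 = 1750.
p and q are the roots of t² − 1750t + 759541 = 0.
Discriminant: 1750² − 4·759541 = 3062500 − 3038164 = 24336; √24336 = 156.
q = (1750 − 156)/2 = 797, p = (1750 + 156)/2 = 953.
Check: 797 · 953 = 759541.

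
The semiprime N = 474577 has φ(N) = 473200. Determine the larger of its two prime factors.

701

φ(n) = (p−1)(q−1) = n − (p+q) + 1, so p + q = 474577 − 473200 + 1 = 1378.
p and q are the roots of t² − 1378t + 474577 = 0.
Discriminant: 1378² − 4·474577 = 1898884 − 1898308 = 576; √576 = 24.
q = (1378 − 24)/2 = 677, p = (1378 + 24)/2 = 701.
Check: 677 · 701 = 474577.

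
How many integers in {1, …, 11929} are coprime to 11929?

Factor: 11929 = 79 · 151.
φ(11929) = (79−1) · (151−1) = 78 · 150 = 11700.

11700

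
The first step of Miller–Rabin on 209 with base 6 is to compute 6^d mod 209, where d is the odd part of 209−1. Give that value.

209 − 1 = 208 = 2^4 · 13, so d = 13.
6^1 ≡ 6 (mod 209)
6^2 ≡ 6^2 = 36 ≡ 36 (mod 209)
6^4 ≡ 36^2 = 1296 ≡ 42 (mod 209)
6^8 ≡ 42^2 = 1764 ≡ 92 (mod 209)
13 = 8 + 4 + 1 in binary powers of 2.
So 6^13 ≡ 92 · 42 · 6 ≡ 194 (mod 209).
Squaring chain: 194 → 16 → 47 → 119; never reaches −1, so base 6 is a Miller–Rabin witness that 209 is composite.

194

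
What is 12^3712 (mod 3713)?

12^1 ≡ 12 (mod 3713)
12^2 ≡ 12^2 = 144 ≡ 144 (mod 3713)
12^4 ≡ 144^2 = 20736 ≡ 2171 (mod 3713)
12^8 ≡ 2171^2 = 4713241 ≡ 1444 (mod 3713)
12^16 ≡ 1444^2 = 2085136 ≡ 2143 (mod 3713)
12^32 ≡ 2143^2 = 4592449 ≡ 3181 (mod 3713)
12^64 ≡ 3181^2 = 10118761 ≡ 836 (mod 3713)
12^128 ≡ 836^2 = 698896 ≡ 852 (mod 3713)
12^256 ≡ 852^2 = 725904 ≡ 1869 (mod 3713)
12^512 ≡ 1869^2 = 3493161 ≡ 2941 (mod 3713)
12^1024 ≡ 2941^2 = 8649481 ≡ 1904 (mod 3713)
12^2048 ≡ 1904^2 = 3625216 ≡ 1328 (mod 3713)
3712 = 2048 + 1024 + 512 + 128 in binary powers of 2.
So 12^3712 ≡ 1328 · 1904 · 2941 · 852 ≡ 3698 (mod 3713).
Since 3698 ≠ 1, base 12 is a Fermat witness: 3713 is composite.

3698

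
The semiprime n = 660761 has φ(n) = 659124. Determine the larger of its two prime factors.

919

φ(n) = (p−1)(q−1) = n − (p+q) + 1, so p + q = 660761 − 659124 + 1 = 1638.
p and q are the roots of t² − 1638t + 660761 = 0.
Discriminant: 1638² − 4·660761 = 2683044 − 2643044 = 40000; √40000 = 200.
q = (1638 − 200)/2 = 719, p = (1638 + 200)/2 = 919.
Check: 719 · 919 = 660761.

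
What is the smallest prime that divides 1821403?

1821403 is odd.
Digit sum 19, not divisible by 3.
Ends in 3: not divisible by 5.
7: 1821403 = 7·260200 + 3
11: 1821403 = 11·165582 + 1
13: 1821403 = 13·140107 + 12
17: 1821403 = 17·107141 + 6
19: 1821403 = 19·95863 + 6
23: 1821403 = 23·79191 + 10
29: 1821403 = 29·62807

29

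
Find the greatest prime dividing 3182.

43

3182 = 2 · 1591
1591 = 37 · 43
43 is prime.
So 3182 = 2 · 37 · 43; the largest prime factor is 43.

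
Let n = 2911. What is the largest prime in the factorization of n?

71

2911 = 41 · 71
71 is prime.
So 2911 = 41 · 71; the largest prime factor is 71.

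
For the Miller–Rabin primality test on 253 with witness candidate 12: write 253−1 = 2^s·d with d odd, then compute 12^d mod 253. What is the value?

100

253 − 1 = 252 = 2^2 · 63, so d = 63.
12^1 ≡ 12 (mod 253)
12^2 ≡ 12^2 = 144 ≡ 144 (mod 253)
12^4 ≡ 144^2 = 20736 ≡ 243 (mod 253)
12^8 ≡ 243^2 = 59049 ≡ 100 (mod 253)
12^16 ≡ 100^2 = 10000 ≡ 133 (mod 253)
12^32 ≡ 133^2 = 17689 ≡ 232 (mod 253)
63 = 32 + 16 + 8 + 4 + 2 + 1 in binary powers of 2.
So 12^63 ≡ 232 · 133 · 100 · 243 · 144 · 12 ≡ 100 (mod 253).
Squaring chain: 100 → 133; never reaches −1, so base 12 is a Miller–Rabin witness that 253 is composite.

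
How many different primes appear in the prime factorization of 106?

2

106 = 2 · 53
106 = 2 · 53, which has 2 distinct prime factors.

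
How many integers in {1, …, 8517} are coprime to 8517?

5312

Factor: 8517 = 3 · 17 · 167.
φ(8517) = (3−1) · (17−1) · (167−1) = 2 · 16 · 166 = 5312.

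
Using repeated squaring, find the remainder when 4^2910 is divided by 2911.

1805

4^1 ≡ 4 (mod 2911)
4^2 ≡ 4^2 = 16 ≡ 16 (mod 2911)
4^4 ≡ 16^2 = 256 ≡ 256 (mod 2911)
4^8 ≡ 256^2 = 65536 ≡ 1494 (mod 2911)
4^16 ≡ 1494^2 = 2232036 ≡ 2210 (mod 2911)
4^32 ≡ 2210^2 = 4884100 ≡ 2353 (mod 2911)
4^64 ≡ 2353^2 = 5536609 ≡ 2798 (mod 2911)
4^128 ≡ 2798^2 = 7828804 ≡ 1125 (mod 2911)
4^256 ≡ 1125^2 = 1265625 ≡ 2251 (mod 2911)
4^512 ≡ 2251^2 = 5067001 ≡ 1861 (mod 2911)
4^1024 ≡ 1861^2 = 3463321 ≡ 2142 (mod 2911)
4^2048 ≡ 2142^2 = 4588164 ≡ 428 (mod 2911)
2910 = 2048 + 512 + 256 + 64 + 16 + 8 + 4 + 2 in binary powers of 2.
So 4^2910 ≡ 428 · 1861 · 2251 · 2798 · 2210 · 1494 · 256 · 16 ≡ 1805 (mod 2911).
Since 1805 ≠ 1, base 4 is a Fermat witness: 2911 is composite.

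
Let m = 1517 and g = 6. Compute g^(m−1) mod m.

556

6^1 ≡ 6 (mod 1517)
6^2 ≡ 6^2 = 36 ≡ 36 (mod 1517)
6^4 ≡ 36^2 = 1296 ≡ 1296 (mod 1517)
6^8 ≡ 1296^2 = 1679616 ≡ 297 (mod 1517)
6^16 ≡ 297^2 = 88209 ≡ 223 (mod 1517)
6^32 ≡ 223^2 = 49729 ≡ 1185 (mod 1517)
6^64 ≡ 1185^2 = 1404225 ≡ 1000 (mod 1517)
6^128 ≡ 1000^2 = 1000000 ≡ 297 (mod 1517)
6^256 ≡ 297^2 = 88209 ≡ 223 (mod 1517)
6^512 ≡ 223^2 = 49729 ≡ 1185 (mod 1517)
6^1024 ≡ 1185^2 = 1404225 ≡ 1000 (mod 1517)
1516 = 1024 + 256 + 128 + 64 + 32 + 8 + 4 in binary powers of 2.
So 6^1516 ≡ 1000 · 223 · 297 · 1000 · 1185 · 297 · 1296 ≡ 556 (mod 1517).
Since 556 ≠ 1, base 6 is a Fermat witness: 1517 is composite.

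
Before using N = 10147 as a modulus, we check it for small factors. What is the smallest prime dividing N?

10147 is odd.
Digit sum 13, not divisible by 3.
Ends in 7: not divisible by 5.
7: 10147 = 7·1449 + 4
11: 10147 = 11·922 + 5
13: 10147 = 13·780 + 7
17: 10147 = 17·596 + 15
19: 10147 = 19·534 + 1
23: 10147 = 23·441 + 4
29: 10147 = 29·349 + 26
31: 10147 = 31·327 + 10
37: 10147 = 37·274 + 9
41: 10147 = 41·247 + 20
43: 10147 = 43·235 + 42
47: 10147 = 47·215 + 42
53: 10147 = 53·191 + 24
59: 10147 = 59·171 + 58
61: 10147 = 61·166 + 21
67: 10147 = 67·151 + 30
71: 10147 = 71·142 + 65
73: 10147 = 73·139

73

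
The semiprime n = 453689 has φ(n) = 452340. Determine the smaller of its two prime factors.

φ(n) = (p−1)(q−1) = n − (p+q) + 1, so p + q = 453689 − 452340 + 1 = 1350.
p and q are the roots of t² − 1350t + 453689 = 0.
Discriminant: 1350² − 4·453689 = 1822500 − 1814756 = 7744; √7744 = 88.
q = (1350 − 88)/2 = 631, p = (1350 + 88)/2 = 719.
Check: 631 · 719 = 453689.

631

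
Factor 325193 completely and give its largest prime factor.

47

325193 = 11 · 29563
29563 = 17 · 1739
1739 = 37 · 47
47 is prime.
So 325193 = 11 · 17 · 37 · 47; the largest prime factor is 47.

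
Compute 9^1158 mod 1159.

9^1 ≡ 9 (mod 1159)
9^2 ≡ 9^2 = 81 ≡ 81 (mod 1159)
9^4 ≡ 81^2 = 6561 ≡ 766 (mod 1159)
9^8 ≡ 766^2 = 586756 ≡ 302 (mod 1159)
9^16 ≡ 302^2 = 91204 ≡ 802 (mod 1159)
9^32 ≡ 802^2 = 643204 ≡ 1118 (mod 1159)
9^64 ≡ 1118^2 = 1249924 ≡ 522 (mod 1159)
9^128 ≡ 522^2 = 272484 ≡ 119 (mod 1159)
9^256 ≡ 119^2 = 14161 ≡ 253 (mod 1159)
9^512 ≡ 253^2 = 64009 ≡ 264 (mod 1159)
9^1024 ≡ 264^2 = 69696 ≡ 156 (mod 1159)
1158 = 1024 + 128 + 4 + 2 in binary powers of 2.
So 9^1158 ≡ 156 · 119 · 766 · 81 ≡ 790 (mod 1159).
Since 790 ≠ 1, base 9 is a Fermat witness: 1159 is composite.

790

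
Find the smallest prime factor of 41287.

41287 is odd.
Digit sum 22, not divisible by 3.
Ends in 7: not divisible by 5.
7: 41287 = 7·5898 + 1
11: 41287 = 11·3753 + 4
13: 41287 = 13·3175 + 12
17: 41287 = 17·2428 + 11
19: 41287 = 19·2173

19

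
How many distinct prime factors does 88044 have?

5

88044 = 2^2 · 22011
22011 = 3 · 7337
7337 = 11 · 667
667 = 23 · 29
88044 = 2^2 · 3 · 11 · 23 · 29, which has 5 distinct prime factors.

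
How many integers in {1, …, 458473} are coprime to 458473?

Factor: 458473 = 17 · 149 · 181.
φ(458473) = (17−1) · (149−1) · (181−1) = 16 · 148 · 180 = 426240.

426240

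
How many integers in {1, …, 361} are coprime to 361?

Factor: 361 = 19^2.
φ(361) = 19^1·(19−1) = 342.

342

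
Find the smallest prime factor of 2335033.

2335033 is odd.
Digit sum 19, not divisible by 3.
Ends in 3: not divisible by 5.
7: 2335033 = 7·333576 + 1
11: 2335033 = 11·212275 + 8
13: 2335033 = 13·179617 + 12
17: 2335033 = 17·137354 + 15
19: 2335033 = 19·122896 + 9
23: 2335033 = 23·101523 + 4
29: 2335033 = 29·80518 + 11
31: 2335033 = 31·75323 + 20
37: 2335033 = 37·63109

37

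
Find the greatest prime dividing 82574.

53

82574 = 2 · 41287
41287 = 19 · 2173
2173 = 41 · 53
53 is prime.
So 82574 = 2 · 19 · 41 · 53; the largest prime factor is 53.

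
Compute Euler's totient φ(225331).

211200

Factor: 225331 = 23 · 97 · 101.
φ(225331) = (23−1) · (97−1) · (101−1) = 22 · 96 · 100 = 211200.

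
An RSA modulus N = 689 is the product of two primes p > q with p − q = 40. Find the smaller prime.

Since p = q + 40, we have 689 = q(q + 40), so q² + 40q − 689 = 0.
Discriminant: 40² + 4·689 = 1600 + 2756 = 4356; √4356 = 66.
q = (−40 + 66)/2 = 13, and p = q + 40 = 53.
Check: 13 · 53 = 689.

13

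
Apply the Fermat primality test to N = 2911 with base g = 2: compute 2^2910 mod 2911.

2^1 ≡ 2 (mod 2911)
2^2 ≡ 2^2 = 4 ≡ 4 (mod 2911)
2^4 ≡ 4^2 = 16 ≡ 16 (mod 2911)
2^8 ≡ 16^2 = 256 ≡ 256 (mod 2911)
2^16 ≡ 256^2 = 65536 ≡ 1494 (mod 2911)
2^32 ≡ 1494^2 = 2232036 ≡ 2210 (mod 2911)
2^64 ≡ 2210^2 = 4884100 ≡ 2353 (mod 2911)
2^128 ≡ 2353^2 = 5536609 ≡ 2798 (mod 2911)
2^256 ≡ 2798^2 = 7828804 ≡ 1125 (mod 2911)
2^512 ≡ 1125^2 = 1265625 ≡ 2251 (mod 2911)
2^1024 ≡ 2251^2 = 5067001 ≡ 1861 (mod 2911)
2^2048 ≡ 1861^2 = 3463321 ≡ 2142 (mod 2911)
2910 = 2048 + 512 + 256 + 64 + 16 + 8 + 4 + 2 in binary powers of 2.
So 2^2910 ≡ 2142 · 2251 · 1125 · 2353 · 1494 · 256 · 16 · 4 ≡ 245 (mod 2911).
Since 245 ≠ 1, base 2 is a Fermat witness: 2911 is composite.

245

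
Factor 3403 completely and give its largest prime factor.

3403 = 41 · 83
83 is prime.
So 3403 = 41 · 83; the largest prime factor is 83.

83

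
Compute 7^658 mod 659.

7^1 ≡ 7 (mod 659)
7^2 ≡ 7^2 = 49 ≡ 49 (mod 659)
7^4 ≡ 49^2 = 2401 ≡ 424 (mod 659)
7^8 ≡ 424^2 = 179776 ≡ 528 (mod 659)
7^16 ≡ 528^2 = 278784 ≡ 27 (mod 659)
7^32 ≡ 27^2 = 729 ≡ 70 (mod 659)
7^64 ≡ 70^2 = 4900 ≡ 287 (mod 659)
7^128 ≡ 287^2 = 82369 ≡ 653 (mod 659)
7^256 ≡ 653^2 = 426409 ≡ 36 (mod 659)
7^512 ≡ 36^2 = 1296 ≡ 637 (mod 659)
658 = 512 + 128 + 16 + 2 in binary powers of 2.
So 7^658 ≡ 637 · 653 · 27 · 49 ≡ 1 (mod 659).
Since the result is 1, base 7 gives no evidence that 659 is composite.

1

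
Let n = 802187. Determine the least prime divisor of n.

31

802187 is odd.
Digit sum 26, not divisible by 3.
Ends in 7: not divisible by 5.
7: 802187 = 7·114598 + 1
11: 802187 = 11·72926 + 1
13: 802187 = 13·61706 + 9
17: 802187 = 17·47187 + 8
19: 802187 = 19·42220 + 7
23: 802187 = 23·34877 + 16
29: 802187 = 29·27661 + 18
31: 802187 = 31·25877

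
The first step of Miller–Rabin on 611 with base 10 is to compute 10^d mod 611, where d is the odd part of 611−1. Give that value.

160

611 − 1 = 610 = 2^1 · 305, so d = 305.
10^1 ≡ 10 (mod 611)
10^2 ≡ 10^2 = 100 ≡ 100 (mod 611)
10^4 ≡ 100^2 = 10000 ≡ 224 (mod 611)
10^8 ≡ 224^2 = 50176 ≡ 74 (mod 611)
10^16 ≡ 74^2 = 5476 ≡ 588 (mod 611)
10^32 ≡ 588^2 = 345744 ≡ 529 (mod 611)
10^64 ≡ 529^2 = 279841 ≡ 3 (mod 611)
10^128 ≡ 3^2 = 9 ≡ 9 (mod 611)
10^256 ≡ 9^2 = 81 ≡ 81 (mod 611)
305 = 256 + 32 + 16 + 1 in binary powers of 2.
So 10^305 ≡ 81 · 529 · 588 · 10 ≡ 160 (mod 611).
Squaring chain: 160; never reaches −1, so base 10 is a Miller–Rabin witness that 611 is composite.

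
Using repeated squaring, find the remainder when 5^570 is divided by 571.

5^1 ≡ 5 (mod 571)
5^2 ≡ 5^2 = 25 ≡ 25 (mod 571)
5^4 ≡ 25^2 = 625 ≡ 54 (mod 571)
5^8 ≡ 54^2 = 2916 ≡ 61 (mod 571)
5^16 ≡ 61^2 = 3721 ≡ 295 (mod 571)
5^32 ≡ 295^2 = 87025 ≡ 233 (mod 571)
5^64 ≡ 233^2 = 54289 ≡ 44 (mod 571)
5^128 ≡ 44^2 = 1936 ≡ 223 (mod 571)
5^256 ≡ 223^2 = 49729 ≡ 52 (mod 571)
5^512 ≡ 52^2 = 2704 ≡ 420 (mod 571)
570 = 512 + 32 + 16 + 8 + 2 in binary powers of 2.
So 5^570 ≡ 420 · 233 · 295 · 61 · 25 ≡ 1 (mod 571).
Since the result is 1, base 5 gives no evidence that 571 is composite.

1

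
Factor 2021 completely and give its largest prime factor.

47

2021 = 43 · 47
47 is prime.
So 2021 = 43 · 47; the largest prime factor is 47.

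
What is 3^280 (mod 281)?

3^1 ≡ 3 (mod 281)
3^2 ≡ 3^2 = 9 ≡ 9 (mod 281)
3^4 ≡ 9^2 = 81 ≡ 81 (mod 281)
3^8 ≡ 81^2 = 6561 ≡ 98 (mod 281)
3^16 ≡ 98^2 = 9604 ≡ 50 (mod 281)
3^32 ≡ 50^2 = 2500 ≡ 252 (mod 281)
3^64 ≡ 252^2 = 63504 ≡ 279 (mod 281)
3^128 ≡ 279^2 = 77841 ≡ 4 (mod 281)
3^256 ≡ 4^2 = 16 ≡ 16 (mod 281)
280 = 256 + 16 + 8 in binary powers of 2.
So 3^280 ≡ 16 · 50 · 98 ≡ 1 (mod 281).
Since the result is 1, base 3 gives no evidence that 281 is composite.

1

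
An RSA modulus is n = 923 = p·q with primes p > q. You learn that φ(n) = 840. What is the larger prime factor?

71

φ(n) = (p−1)(q−1) = n − (p+q) + 1, so p + q = 923 − 840 + 1 = 84.
p and q are the roots of t² − 84t + 923 = 0.
Discriminant: 84² − 4·923 = 7056 − 3692 = 3364; √3364 = 58.
q = (84 − 58)/2 = 13, p = (84 + 58)/2 = 71.
Check: 13 · 71 = 923.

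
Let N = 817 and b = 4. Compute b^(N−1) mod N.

4^1 ≡ 4 (mod 817)
4^2 ≡ 4^2 = 16 ≡ 16 (mod 817)
4^4 ≡ 16^2 = 256 ≡ 256 (mod 817)
4^8 ≡ 256^2 = 65536 ≡ 176 (mod 817)
4^16 ≡ 176^2 = 30976 ≡ 747 (mod 817)
4^32 ≡ 747^2 = 558009 ≡ 815 (mod 817)
4^64 ≡ 815^2 = 664225 ≡ 4 (mod 817)
4^128 ≡ 4^2 = 16 ≡ 16 (mod 817)
4^256 ≡ 16^2 = 256 ≡ 256 (mod 817)
4^512 ≡ 256^2 = 65536 ≡ 176 (mod 817)
816 = 512 + 256 + 32 + 16 in binary powers of 2.
So 4^816 ≡ 176 · 256 · 815 · 747 ≡ 600 (mod 817).
Since 600 ≠ 1, base 4 is a Fermat witness: 817 is composite.

600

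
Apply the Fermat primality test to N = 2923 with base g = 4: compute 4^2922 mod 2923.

100

4^1 ≡ 4 (mod 2923)
4^2 ≡ 4^2 = 16 ≡ 16 (mod 2923)
4^4 ≡ 16^2 = 256 ≡ 256 (mod 2923)
4^8 ≡ 256^2 = 65536 ≡ 1230 (mod 2923)
4^16 ≡ 1230^2 = 1512900 ≡ 1709 (mod 2923)
4^32 ≡ 1709^2 = 2920681 ≡ 604 (mod 2923)
4^64 ≡ 604^2 = 364816 ≡ 2364 (mod 2923)
4^128 ≡ 2364^2 = 5588496 ≡ 2643 (mod 2923)
4^256 ≡ 2643^2 = 6985449 ≡ 2402 (mod 2923)
4^512 ≡ 2402^2 = 5769604 ≡ 2525 (mod 2923)
4^1024 ≡ 2525^2 = 6375625 ≡ 562 (mod 2923)
4^2048 ≡ 562^2 = 315844 ≡ 160 (mod 2923)
2922 = 2048 + 512 + 256 + 64 + 32 + 8 + 2 in binary powers of 2.
So 4^2922 ≡ 160 · 2525 · 2402 · 2364 · 604 · 1230 · 16 ≡ 100 (mod 2923).
Since 100 ≠ 1, base 4 is a Fermat witness: 2923 is composite.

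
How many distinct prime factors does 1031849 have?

5

1031849 = 7 · 147407
147407 = 13 · 11339
11339 = 17 · 667
667 = 23 · 29
1031849 = 7 · 13 · 17 · 23 · 29, which has 5 distinct prime factors.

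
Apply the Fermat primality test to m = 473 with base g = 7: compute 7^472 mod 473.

7^1 ≡ 7 (mod 473)
7^2 ≡ 7^2 = 49 ≡ 49 (mod 473)
7^4 ≡ 49^2 = 2401 ≡ 36 (mod 473)
7^8 ≡ 36^2 = 1296 ≡ 350 (mod 473)
7^16 ≡ 350^2 = 122500 ≡ 466 (mod 473)
7^32 ≡ 466^2 = 217156 ≡ 49 (mod 473)
7^64 ≡ 49^2 = 2401 ≡ 36 (mod 473)
7^128 ≡ 36^2 = 1296 ≡ 350 (mod 473)
7^256 ≡ 350^2 = 122500 ≡ 466 (mod 473)
472 = 256 + 128 + 64 + 16 + 8 in binary powers of 2.
So 7^472 ≡ 466 · 350 · 36 · 466 · 350 ≡ 423 (mod 473).
Since 423 ≠ 1, base 7 is a Fermat witness: 473 is composite.

423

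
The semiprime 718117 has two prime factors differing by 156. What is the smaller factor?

773

Since p = q + 156, we have 718117 = q(q + 156), so q² + 156q − 718117 = 0.
Discriminant: 156² + 4·718117 = 24336 + 2872468 = 2896804; √2896804 = 1702.
q = (−156 + 1702)/2 = 773, and p = q + 156 = 929.
Check: 773 · 929 = 718117.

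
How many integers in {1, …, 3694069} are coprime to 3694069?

Factor: 3694069 = 131 · 163 · 173.
φ(3694069) = (131−1) · (163−1) · (173−1) = 130 · 162 · 172 = 3622320.

3622320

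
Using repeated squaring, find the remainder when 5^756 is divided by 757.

5^1 ≡ 5 (mod 757)
5^2 ≡ 5^2 = 25 ≡ 25 (mod 757)
5^4 ≡ 25^2 = 625 ≡ 625 (mod 757)
5^8 ≡ 625^2 = 390625 ≡ 13 (mod 757)
5^16 ≡ 13^2 = 169 ≡ 169 (mod 757)
5^32 ≡ 169^2 = 28561 ≡ 552 (mod 757)
5^64 ≡ 552^2 = 304704 ≡ 390 (mod 757)
5^128 ≡ 390^2 = 152100 ≡ 700 (mod 757)
5^256 ≡ 700^2 = 490000 ≡ 221 (mod 757)
5^512 ≡ 221^2 = 48841 ≡ 393 (mod 757)
756 = 512 + 128 + 64 + 32 + 16 + 4 in binary powers of 2.
So 5^756 ≡ 393 · 700 · 390 · 552 · 169 · 625 ≡ 1 (mod 757).
Since the result is 1, base 5 gives no evidence that 757 is composite.

1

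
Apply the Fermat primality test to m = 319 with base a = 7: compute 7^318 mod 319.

7^1 ≡ 7 (mod 319)
7^2 ≡ 7^2 = 49 ≡ 49 (mod 319)
7^4 ≡ 49^2 = 2401 ≡ 168 (mod 319)
7^8 ≡ 168^2 = 28224 ≡ 152 (mod 319)
7^16 ≡ 152^2 = 23104 ≡ 136 (mod 319)
7^32 ≡ 136^2 = 18496 ≡ 313 (mod 319)
7^64 ≡ 313^2 = 97969 ≡ 36 (mod 319)
7^128 ≡ 36^2 = 1296 ≡ 20 (mod 319)
7^256 ≡ 20^2 = 400 ≡ 81 (mod 319)
318 = 256 + 32 + 16 + 8 + 4 + 2 in binary powers of 2.
So 7^318 ≡ 81 · 313 · 136 · 152 · 168 · 49 ≡ 53 (mod 319).
Since 53 ≠ 1, base 7 is a Fermat witness: 319 is composite.

53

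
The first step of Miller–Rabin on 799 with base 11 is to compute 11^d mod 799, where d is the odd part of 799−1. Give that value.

82

799 − 1 = 798 = 2^1 · 399, so d = 399.
11^1 ≡ 11 (mod 799)
11^2 ≡ 11^2 = 121 ≡ 121 (mod 799)
11^4 ≡ 121^2 = 14641 ≡ 259 (mod 799)
11^8 ≡ 259^2 = 67081 ≡ 764 (mod 799)
11^16 ≡ 764^2 = 583696 ≡ 426 (mod 799)
11^32 ≡ 426^2 = 181476 ≡ 103 (mod 799)
11^64 ≡ 103^2 = 10609 ≡ 222 (mod 799)
11^128 ≡ 222^2 = 49284 ≡ 545 (mod 799)
11^256 ≡ 545^2 = 297025 ≡ 596 (mod 799)
399 = 256 + 128 + 8 + 4 + 2 + 1 in binary powers of 2.
So 11^399 ≡ 596 · 545 · 764 · 259 · 121 · 11 ≡ 82 (mod 799).
Squaring chain: 82; never reaches −1, so base 11 is a Miller–Rabin witness that 799 is composite.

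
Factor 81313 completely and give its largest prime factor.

61

81313 = 31 · 2623
2623 = 43 · 61
61 is prime.
So 81313 = 31 · 43 · 61; the largest prime factor is 61.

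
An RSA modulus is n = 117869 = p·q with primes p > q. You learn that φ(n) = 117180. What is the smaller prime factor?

φ(n) = (p−1)(q−1) = n − (p+q) + 1, so p + q = 117869 − 117180 + 1 = 690.
p and q are the roots of t² − 690t + 117869 = 0.
Discriminant: 690² − 4·117869 = 476100 − 471476 = 4624; √4624 = 68.
q = (690 − 68)/2 = 311, p = (690 + 68)/2 = 379.
Check: 311 · 379 = 117869.

311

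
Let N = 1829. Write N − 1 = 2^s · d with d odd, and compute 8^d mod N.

157

1829 − 1 = 1828 = 2^2 · 457, so d = 457.
8^1 ≡ 8 (mod 1829)
8^2 ≡ 8^2 = 64 ≡ 64 (mod 1829)
8^4 ≡ 64^2 = 4096 ≡ 438 (mod 1829)
8^8 ≡ 438^2 = 191844 ≡ 1628 (mod 1829)
8^16 ≡ 1628^2 = 2650384 ≡ 163 (mod 1829)
8^32 ≡ 163^2 = 26569 ≡ 963 (mod 1829)
8^64 ≡ 963^2 = 927369 ≡ 66 (mod 1829)
8^128 ≡ 66^2 = 4356 ≡ 698 (mod 1829)
8^256 ≡ 698^2 = 487204 ≡ 690 (mod 1829)
457 = 256 + 128 + 64 + 8 + 1 in binary powers of 2.
So 8^457 ≡ 690 · 698 · 66 · 1628 · 8 ≡ 157 (mod 1829).
Squaring chain: 157 → 872; never reaches −1, so base 8 is a Miller–Rabin witness that 1829 is composite.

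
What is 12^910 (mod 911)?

12^1 ≡ 12 (mod 911)
12^2 ≡ 12^2 = 144 ≡ 144 (mod 911)
12^4 ≡ 144^2 = 20736 ≡ 694 (mod 911)
12^8 ≡ 694^2 = 481636 ≡ 628 (mod 911)
12^16 ≡ 628^2 = 394384 ≡ 832 (mod 911)
12^32 ≡ 832^2 = 692224 ≡ 775 (mod 911)
12^64 ≡ 775^2 = 600625 ≡ 276 (mod 911)
12^128 ≡ 276^2 = 76176 ≡ 563 (mod 911)
12^256 ≡ 563^2 = 316969 ≡ 852 (mod 911)
12^512 ≡ 852^2 = 725904 ≡ 748 (mod 911)
910 = 512 + 256 + 128 + 8 + 4 + 2 in binary powers of 2.
So 12^910 ≡ 748 · 852 · 563 · 628 · 694 · 144 ≡ 1 (mod 911).
Since the result is 1, base 12 gives no evidence that 911 is composite.

1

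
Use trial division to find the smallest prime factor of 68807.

83

68807 is odd.
Digit sum 29, not divisible by 3.
Ends in 7: not divisible by 5.
7: 68807 = 7·9829 + 4
11: 68807 = 11·6255 + 2
13: 68807 = 13·5292 + 11
17: 68807 = 17·4047 + 8
19: 68807 = 19·3621 + 8
23: 68807 = 23·2991 + 14
29: 68807 = 29·2372 + 19
31: 68807 = 31·2219 + 18
37: 68807 = 37·1859 + 24
41: 68807 = 41·1678 + 9
43: 68807 = 43·1600 + 7
47: 68807 = 47·1463 + 46
53: 68807 = 53·1298 + 13
59: 68807 = 59·1166 + 13
61: 68807 = 61·1127 + 60
67: 68807 = 67·1026 + 65
71: 68807 = 71·969 + 8
73: 68807 = 73·942 + 41
79: 68807 = 79·870 + 77
83: 68807 = 83·829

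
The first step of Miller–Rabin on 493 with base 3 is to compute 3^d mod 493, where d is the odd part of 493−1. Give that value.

160

493 − 1 = 492 = 2^2 · 123, so d = 123.
3^1 ≡ 3 (mod 493)
3^2 ≡ 3^2 = 9 ≡ 9 (mod 493)
3^4 ≡ 9^2 = 81 ≡ 81 (mod 493)
3^8 ≡ 81^2 = 6561 ≡ 152 (mod 493)
3^16 ≡ 152^2 = 23104 ≡ 426 (mod 493)
3^32 ≡ 426^2 = 181476 ≡ 52 (mod 493)
3^64 ≡ 52^2 = 2704 ≡ 239 (mod 493)
123 = 64 + 32 + 16 + 8 + 2 + 1 in binary powers of 2.
So 3^123 ≡ 239 · 52 · 426 · 152 · 9 · 3 ≡ 160 (mod 493).
Squaring chain: 160 → 457; never reaches −1, so base 3 is a Miller–Rabin witness that 493 is composite.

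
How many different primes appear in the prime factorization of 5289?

3

5289 = 3 · 1763
1763 = 41 · 43
5289 = 3 · 41 · 43, which has 3 distinct prime factors.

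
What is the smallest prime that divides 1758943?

37

1758943 is odd.
Digit sum 37, not divisible by 3.
Ends in 3: not divisible by 5.
7: 1758943 = 7·251277 + 4
11: 1758943 = 11·159903 + 10
13: 1758943 = 13·135303 + 4
17: 1758943 = 17·103467 + 4
19: 1758943 = 19·92575 + 18
23: 1758943 = 23·76475 + 18
29: 1758943 = 29·60653 + 6
31: 1758943 = 31·56740 + 3
37: 1758943 = 37·47539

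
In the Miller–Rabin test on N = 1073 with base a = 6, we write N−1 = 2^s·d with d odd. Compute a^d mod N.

1073 − 1 = 1072 = 2^4 · 67, so d = 67.
6^1 ≡ 6 (mod 1073)
6^2 ≡ 6^2 = 36 ≡ 36 (mod 1073)
6^4 ≡ 36^2 = 1296 ≡ 223 (mod 1073)
6^8 ≡ 223^2 = 49729 ≡ 371 (mod 1073)
6^16 ≡ 371^2 = 137641 ≡ 297 (mod 1073)
6^32 ≡ 297^2 = 88209 ≡ 223 (mod 1073)
6^64 ≡ 223^2 = 49729 ≡ 371 (mod 1073)
67 = 64 + 2 + 1 in binary powers of 2.
So 6^67 ≡ 371 · 36 · 6 ≡ 734 (mod 1073).
Squaring chain: 734 → 110 → 297 → 223; never reaches −1, so base 6 is a Miller–Rabin witness that 1073 is composite.

734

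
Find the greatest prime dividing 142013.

83

142013 = 29 · 4897
4897 = 59 · 83
83 is prime.
So 142013 = 29 · 59 · 83; the largest prime factor is 83.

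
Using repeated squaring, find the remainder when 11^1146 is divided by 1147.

11^1 ≡ 11 (mod 1147)
11^2 ≡ 11^2 = 121 ≡ 121 (mod 1147)
11^4 ≡ 121^2 = 14641 ≡ 877 (mod 1147)
11^8 ≡ 877^2 = 769129 ≡ 639 (mod 1147)
11^16 ≡ 639^2 = 408321 ≡ 1136 (mod 1147)
11^32 ≡ 1136^2 = 1290496 ≡ 121 (mod 1147)
11^64 ≡ 121^2 = 14641 ≡ 877 (mod 1147)
11^128 ≡ 877^2 = 769129 ≡ 639 (mod 1147)
11^256 ≡ 639^2 = 408321 ≡ 1136 (mod 1147)
11^512 ≡ 1136^2 = 1290496 ≡ 121 (mod 1147)
11^1024 ≡ 121^2 = 14641 ≡ 877 (mod 1147)
1146 = 1024 + 64 + 32 + 16 + 8 + 2 in binary powers of 2.
So 11^1146 ≡ 877 · 877 · 121 · 1136 · 639 · 121 ≡ 593 (mod 1147).
Since 593 ≠ 1, base 11 is a Fermat witness: 1147 is composite.

593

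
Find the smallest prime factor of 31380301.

79

31380301 is odd.
Digit sum 19, not divisible by 3.
Ends in 1: not divisible by 5.
7: 31380301 = 7·4482900 + 1
11: 31380301 = 11·2852754 + 7
13: 31380301 = 13·2413869 + 4
17: 31380301 = 17·1845900 + 1
19: 31380301 = 19·1651594 + 15
23: 31380301 = 23·1364360 + 21
29: 31380301 = 29·1082079 + 10
31: 31380301 = 31·1012267 + 24
37: 31380301 = 37·848116 + 9
41: 31380301 = 41·765373 + 8
43: 31380301 = 43·729774 + 19
47: 31380301 = 47·667665 + 46
53: 31380301 = 53·592081 + 8
59: 31380301 = 59·531869 + 30
61: 31380301 = 61·514431 + 10
67: 31380301 = 67·468362 + 47
71: 31380301 = 71·441976 + 5
73: 31380301 = 73·429867 + 10
79: 31380301 = 79·397219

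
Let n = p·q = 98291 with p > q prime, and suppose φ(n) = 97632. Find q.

φ(n) = (p−1)(q−1) = n − (p+q) + 1, so p + q = 98291 − 97632 + 1 = 660.
p and q are the roots of t² − 660t + 98291 = 0.
Discriminant: 660² − 4·98291 = 435600 − 393164 = 42436; √42436 = 206.
q = (660 − 206)/2 = 227, p = (660 + 206)/2 = 433.
Check: 227 · 433 = 98291.

227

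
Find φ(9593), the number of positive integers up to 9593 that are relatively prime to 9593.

Factor: 9593 = 53 · 181.
φ(9593) = (53−1) · (181−1) = 52 · 180 = 9360.

9360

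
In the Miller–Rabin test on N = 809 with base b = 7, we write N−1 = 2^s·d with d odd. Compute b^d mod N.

1

809 − 1 = 808 = 2^3 · 101, so d = 101.
7^1 ≡ 7 (mod 809)
7^2 ≡ 7^2 = 49 ≡ 49 (mod 809)
7^4 ≡ 49^2 = 2401 ≡ 783 (mod 809)
7^8 ≡ 783^2 = 613089 ≡ 676 (mod 809)
7^16 ≡ 676^2 = 456976 ≡ 700 (mod 809)
7^32 ≡ 700^2 = 490000 ≡ 555 (mod 809)
7^64 ≡ 555^2 = 308025 ≡ 605 (mod 809)
101 = 64 + 32 + 4 + 1 in binary powers of 2.
So 7^101 ≡ 605 · 555 · 783 · 7 ≡ 1 (mod 809).
Since 7^d ≡ 1 (mod 809), base 7 does not prove 809 composite.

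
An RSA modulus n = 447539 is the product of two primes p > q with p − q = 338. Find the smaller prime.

521

Since p = q + 338, we have 447539 = q(q + 338), so q² + 338q − 447539 = 0.
Discriminant: 338² + 4·447539 = 114244 + 1790156 = 1904400; √1904400 = 1380.
q = (−338 + 1380)/2 = 521, and p = q + 338 = 859.
Check: 521 · 859 = 447539.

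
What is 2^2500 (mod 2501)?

1477

2^1 ≡ 2 (mod 2501)
2^2 ≡ 2^2 = 4 ≡ 4 (mod 2501)
2^4 ≡ 4^2 = 16 ≡ 16 (mod 2501)
2^8 ≡ 16^2 = 256 ≡ 256 (mod 2501)
2^16 ≡ 256^2 = 65536 ≡ 510 (mod 2501)
2^32 ≡ 510^2 = 260100 ≡ 2497 (mod 2501)
2^64 ≡ 2497^2 = 6235009 ≡ 16 (mod 2501)
2^128 ≡ 16^2 = 256 ≡ 256 (mod 2501)
2^256 ≡ 256^2 = 65536 ≡ 510 (mod 2501)
2^512 ≡ 510^2 = 260100 ≡ 2497 (mod 2501)
2^1024 ≡ 2497^2 = 6235009 ≡ 16 (mod 2501)
2^2048 ≡ 16^2 = 256 ≡ 256 (mod 2501)
2500 = 2048 + 256 + 128 + 64 + 4 in binary powers of 2.
So 2^2500 ≡ 256 · 510 · 256 · 16 · 16 ≡ 1477 (mod 2501).
Since 1477 ≠ 1, base 2 is a Fermat witness: 2501 is composite.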